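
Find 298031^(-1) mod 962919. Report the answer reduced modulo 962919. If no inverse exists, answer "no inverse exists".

Apply the Euclidean algorithm to 962919 and 298031:
962919 = 3×298031 + 68826
298031 = 4×68826 + 22727
68826 = 3×22727 + 645
22727 = 35×645 + 152
645 = 4×152 + 37
152 = 4×37 + 4
37 = 9×4 + 1
4 = 4×1 + 0
The gcd is 1. Working backward:
1 = 37 − 9·4
1 = −9·152 + 37·37
1 = 37·645 − 157·152
1 = −157·22727 + 5532·645
1 = 5532·68826 − 16753·22727
1 = −16753·298031 + 72544·68826
1 = 72544·962919 − 234385·298031
So 298031·(-234385) ≡ 1 (mod 962919), and -234385 ≡ 728534 (mod 962919).

728534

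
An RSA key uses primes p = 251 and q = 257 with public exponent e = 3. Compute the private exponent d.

42667

φ(n) = (p−1)(q−1) = 250·256 = 64000.
Need d with 3·d ≡ 1 (mod 64000). Apply the extended Euclidean algorithm:
64000 = 21333×3 + 1
3 = 3×1 + 0
Back-substitute:
1 = 64000 − 21333·3
So 3·(-21333) ≡ 1 (mod 64000), hence d ≡ -21333 ≡ 42667 (mod 64000).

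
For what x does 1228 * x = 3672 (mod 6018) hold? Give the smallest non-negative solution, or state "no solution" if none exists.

First find gcd(1228, 6018):
6018 = 4*1228 + 1106
1228 = 1*1106 + 122
1106 = 9*122 + 8
122 = 15*8 + 2
8 = 4*2 + 0
gcd = 2 and 2 | 3672, so solutions exist. Divide through by 2: 614x ≡ 1836 (mod 3009).
Now find 614⁻¹ mod 3009:
3009 = 4·614 + 553
614 = 1·553 + 61
553 = 9·61 + 4
61 = 15·4 + 1
4 = 4·1 + 0
Back-substitute:
1 = 61 − 15·4
1 = −15·553 + 136·61
1 = 136·614 − 151·553
1 = −151·3009 + 740·614
So 614⁻¹ ≡ 740 (mod 3009).
Then x ≡ 740·1836 ≡ 1581 (mod 3009); the smallest non-negative solution is x = 1581.

1581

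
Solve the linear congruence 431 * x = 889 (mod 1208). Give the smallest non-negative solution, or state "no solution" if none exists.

First find gcd(431, 1208):
1208 = 2·431 + 346
431 = 1·346 + 85
346 = 4·85 + 6
85 = 14·6 + 1
6 = 6·1 + 0
gcd = 1, so a unique solution mod 1208 exists.
Back-substitute for the Bézout coefficients:
1 = 85 − 14·6
1 = −14·346 + 57·85
1 = 57·431 − 71·346
1 = −71·1208 + 199·431
So 431·(199) ≡ 1 (mod 1208), giving 431⁻¹ ≡ 199.
x ≡ 431⁻¹·889 ≡ 199·889 ≡ 543 (mod 1208).

543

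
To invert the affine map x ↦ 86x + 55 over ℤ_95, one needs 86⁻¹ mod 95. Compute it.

Apply the Euclidean algorithm to 95 and 86:
95 = 1×86 + 9
86 = 9×9 + 5
9 = 1×5 + 4
5 = 1×4 + 1
4 = 4×1 + 0
Since gcd(86, 95) = 1, back-substitute to write 1 as a combination:
1 = 5 − 4
1 = −9 + 2·5
1 = 2·86 − 19·9
1 = −19·95 + 21·86
So 86·21 ≡ 1 (mod 95).

21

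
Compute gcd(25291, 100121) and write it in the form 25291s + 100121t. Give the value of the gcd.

Euclidean algorithm:
100121 = 3*25291 + 24248
25291 = 1*24248 + 1043
24248 = 23*1043 + 259
1043 = 4*259 + 7
259 = 37*7 + 0
gcd(25291, 100121) = 7.
Back-substituting:
7 = 1043 − 4·259
7 = −4·24248 + 93·1043
7 = 93·25291 − 97·24248
7 = −97·100121 + 384·25291
So 7 = (-97)·100121 + (384)·25291.

7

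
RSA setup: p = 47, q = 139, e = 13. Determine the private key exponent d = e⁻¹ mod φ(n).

φ(n) = (p−1)(q−1) = 46·138 = 6348.
Need d with 13·d ≡ 1 (mod 6348). Apply the extended Euclidean algorithm:
6348 = 488*13 + 4
13 = 3*4 + 1
4 = 4*1 + 0
Back-substitute:
1 = 13 − 3·4
1 = −3·6348 + 1465·13
So 13·1465 ≡ 1 (mod 6348), hence d = 1465.

1465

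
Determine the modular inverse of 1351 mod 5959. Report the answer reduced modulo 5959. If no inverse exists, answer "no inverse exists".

816

Extended Euclidean algorithm:
5959 = 4·1351 + 555
1351 = 2·555 + 241
555 = 2·241 + 73
241 = 3·73 + 22
73 = 3·22 + 7
22 = 3·7 + 1
7 = 7·1 + 0
The gcd is 1. Working backward:
1 = 22 − 3·7
1 = −3·73 + 10·22
1 = 10·241 − 33·73
1 = −33·555 + 76·241
1 = 76·1351 − 185·555
1 = −185·5959 + 816·1351
So 1351·816 ≡ 1 (mod 5959).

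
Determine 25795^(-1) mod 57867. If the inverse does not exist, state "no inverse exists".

8002

Run Euclid on (57867, 25795):
57867 = 2*25795 + 6277
25795 = 4*6277 + 687
6277 = 9*687 + 94
687 = 7*94 + 29
94 = 3*29 + 7
29 = 4*7 + 1
7 = 7*1 + 0
Since gcd(25795, 57867) = 1, back-substitute to write 1 as a combination:
1 = 29 − 4·7
1 = −4·94 + 13·29
1 = 13·687 − 95·94
1 = −95·6277 + 868·687
1 = 868·25795 − 3567·6277
1 = −3567·57867 + 8002·25795
So 25795·8002 ≡ 1 (mod 57867).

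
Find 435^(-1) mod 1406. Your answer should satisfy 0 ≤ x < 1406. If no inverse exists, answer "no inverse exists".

1225

Run Euclid on (1406, 435):
1406 = 3×435 + 101
435 = 4×101 + 31
101 = 3×31 + 8
31 = 3×8 + 7
8 = 1×7 + 1
7 = 7×1 + 0
The gcd is 1. Working backward:
1 = 8 − 7
1 = −31 + 4·8
1 = 4·101 − 13·31
1 = −13·435 + 56·101
1 = 56·1406 − 181·435
Hence 435⁻¹ ≡ -181 ≡ 1225 (mod 1406).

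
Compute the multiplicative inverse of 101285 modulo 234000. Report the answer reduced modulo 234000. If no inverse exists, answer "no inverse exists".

no inverse exists

Compute gcd(101285, 234000):
234000 = 2×101285 + 31430
101285 = 3×31430 + 6995
31430 = 4×6995 + 3450
6995 = 2×3450 + 95
3450 = 36×95 + 30
95 = 3×30 + 5
30 = 6×5 + 0
gcd(101285, 234000) = 5 ≠ 1, so 101285 has no multiplicative inverse modulo 234000.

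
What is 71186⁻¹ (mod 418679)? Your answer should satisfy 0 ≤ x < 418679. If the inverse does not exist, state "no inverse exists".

66149

Apply the Euclidean algorithm to 418679 and 71186:
418679 = 5×71186 + 62749
71186 = 1×62749 + 8437
62749 = 7×8437 + 3690
8437 = 2×3690 + 1057
3690 = 3×1057 + 519
1057 = 2×519 + 19
519 = 27×19 + 6
19 = 3×6 + 1
6 = 6×1 + 0
The gcd is 1. Working backward:
1 = 19 − 3·6
1 = −3·519 + 82·19
1 = 82·1057 − 167·519
1 = −167·3690 + 583·1057
1 = 583·8437 − 1333·3690
1 = −1333·62749 + 9914·8437
1 = 9914·71186 − 11247·62749
1 = −11247·418679 + 66149·71186
So 71186·66149 ≡ 1 (mod 418679).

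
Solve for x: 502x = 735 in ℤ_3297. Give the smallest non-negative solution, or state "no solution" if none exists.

3108

First find gcd(502, 3297):
3297 = 6·502 + 285
502 = 1·285 + 217
285 = 1·217 + 68
217 = 3·68 + 13
68 = 5·13 + 3
13 = 4·3 + 1
3 = 3·1 + 0
gcd = 1, so a unique solution mod 3297 exists.
Back-substitute for the Bézout coefficients:
1 = 13 − 4·3
1 = −4·68 + 21·13
1 = 21·217 − 67·68
1 = −67·285 + 88·217
1 = 88·502 − 155·285
1 = −155·3297 + 1018·502
So 502·(1018) ≡ 1 (mod 3297), giving 502⁻¹ ≡ 1018.
x ≡ 502⁻¹·735 ≡ 1018·735 ≡ 3108 (mod 3297).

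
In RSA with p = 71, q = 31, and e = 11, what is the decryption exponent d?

191

φ(n) = (p−1)(q−1) = 70·30 = 2100.
Need d with 11·d ≡ 1 (mod 2100). Apply the extended Euclidean algorithm:
2100 = 190×11 + 10
11 = 1×10 + 1
10 = 10×1 + 0
Back-substitute:
1 = 11 − 10
1 = −2100 + 191·11
So 11·191 ≡ 1 (mod 2100), hence d = 191.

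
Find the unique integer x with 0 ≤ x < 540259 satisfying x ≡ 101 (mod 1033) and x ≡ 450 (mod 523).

304836

Write x = 101 + 1033·k. Then 1033·k ≡ 450 − 101 ≡ 349 (mod 523).
Need 1033⁻¹ mod 523. Extended Euclid on (523, 510):
523 = 1*510 + 13
510 = 39*13 + 3
13 = 4*3 + 1
3 = 3*1 + 0
Back-substitute:
1 = 13 − 4·3
1 = −4·510 + 157·13
1 = 157·523 − 161·510
1033⁻¹ ≡ 362 (mod 523), so k ≡ 362·349 ≡ 295 (mod 523).
x = 101 + 1033·295 = 304836.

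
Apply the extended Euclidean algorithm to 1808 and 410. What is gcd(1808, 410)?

2

Euclidean algorithm:
1808 = 4*410 + 168
410 = 2*168 + 74
168 = 2*74 + 20
74 = 3*20 + 14
20 = 1*14 + 6
14 = 2*6 + 2
6 = 3*2 + 0
gcd(1808, 410) = 2.
Working backward:
2 = 14 − 2·6
2 = −2·20 + 3·14
2 = 3·74 − 11·20
2 = −11·168 + 25·74
2 = 25·410 − 61·168
2 = −61·1808 + 269·410
So 2 = (-61)·1808 + (269)·410.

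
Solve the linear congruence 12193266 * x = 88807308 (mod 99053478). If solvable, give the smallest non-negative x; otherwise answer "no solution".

8078234

First find gcd(12193266, 99053478):
99053478 = 8×12193266 + 1507350
12193266 = 8×1507350 + 134466
1507350 = 11×134466 + 28224
134466 = 4×28224 + 21570
28224 = 1×21570 + 6654
21570 = 3×6654 + 1608
6654 = 4×1608 + 222
1608 = 7×222 + 54
222 = 4×54 + 6
54 = 9×6 + 0
gcd = 6 and 6 | 88807308, so solutions exist. Divide through by 6: 2032211x ≡ 14801218 (mod 16508913).
Now find 2032211⁻¹ mod 16508913:
16508913 = 8·2032211 + 251225
2032211 = 8·251225 + 22411
251225 = 11·22411 + 4704
22411 = 4·4704 + 3595
4704 = 1·3595 + 1109
3595 = 3·1109 + 268
1109 = 4·268 + 37
268 = 7·37 + 9
37 = 4·9 + 1
9 = 9·1 + 0
Back-substitute:
1 = 37 − 4·9
1 = −4·268 + 29·37
1 = 29·1109 − 120·268
1 = −120·3595 + 389·1109
1 = 389·4704 − 509·3595
1 = −509·22411 + 2425·4704
1 = 2425·251225 − 27184·22411
1 = −27184·2032211 + 219897·251225
1 = 219897·16508913 − 1786360·2032211
So 2032211·(-1786360) ≡ 1 (mod 16508913), i.e. 2032211⁻¹ ≡ 14722553.
Then x ≡ 14722553·14801218 ≡ 8078234 (mod 16508913); the smallest non-negative solution is x = 8078234.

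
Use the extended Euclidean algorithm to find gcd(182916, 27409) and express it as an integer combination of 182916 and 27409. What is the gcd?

Repeated division:
182916 = 6*27409 + 18462
27409 = 1*18462 + 8947
18462 = 2*8947 + 568
8947 = 15*568 + 427
568 = 1*427 + 141
427 = 3*141 + 4
141 = 35*4 + 1
4 = 4*1 + 0
gcd(182916, 27409) = 1.
Express as a combination:
1 = 141 − 35·4
1 = −35·427 + 106·141
1 = 106·568 − 141·427
1 = −141·8947 + 2221·568
1 = 2221·18462 − 4583·8947
1 = −4583·27409 + 6804·18462
1 = 6804·182916 − 45407·27409
So 1 = (6804)·182916 + (-45407)·27409.

1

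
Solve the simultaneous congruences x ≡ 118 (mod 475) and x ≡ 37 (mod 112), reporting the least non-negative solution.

Write x = 118 + 475·k. Then 475·k ≡ 37 − 118 ≡ 31 (mod 112).
Need 475⁻¹ mod 112. Extended Euclid on (112, 27):
112 = 4×27 + 4
27 = 6×4 + 3
4 = 1×3 + 1
3 = 3×1 + 0
Back-substitute:
1 = 4 − 3
1 = −27 + 7·4
1 = 7·112 − 29·27
475⁻¹ ≡ 83 (mod 112), so k ≡ 83·31 ≡ 109 (mod 112).
x = 118 + 475·109 = 51893.

51893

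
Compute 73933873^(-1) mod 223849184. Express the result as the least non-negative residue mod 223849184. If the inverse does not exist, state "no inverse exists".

Euclidean algorithm on 223849184, 73933873:
223849184 = 3×73933873 + 2047565
73933873 = 36×2047565 + 221533
2047565 = 9×221533 + 53768
221533 = 4×53768 + 6461
53768 = 8×6461 + 2080
6461 = 3×2080 + 221
2080 = 9×221 + 91
221 = 2×91 + 39
91 = 2×39 + 13
39 = 3×13 + 0
gcd(73933873, 223849184) = 13 ≠ 1, so 73933873 has no multiplicative inverse modulo 223849184.

no inverse exists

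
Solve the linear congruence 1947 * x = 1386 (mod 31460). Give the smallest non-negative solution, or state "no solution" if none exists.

First find gcd(1947, 31460):
31460 = 16*1947 + 308
1947 = 6*308 + 99
308 = 3*99 + 11
99 = 9*11 + 0
gcd = 11 and 11 | 1386, so solutions exist. Divide through by 11: 177x ≡ 126 (mod 2860).
Now find 177⁻¹ mod 2860:
2860 = 16·177 + 28
177 = 6·28 + 9
28 = 3·9 + 1
9 = 9·1 + 0
Back-substitute:
1 = 28 − 3·9
1 = −3·177 + 19·28
1 = 19·2860 − 307·177
So 177·(-307) ≡ 1 (mod 2860), i.e. 177⁻¹ ≡ 2553.
Then x ≡ 2553·126 ≡ 1358 (mod 2860); the smallest non-negative solution is x = 1358.

1358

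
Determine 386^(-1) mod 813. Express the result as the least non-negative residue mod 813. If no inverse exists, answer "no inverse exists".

575

Run Euclid on (813, 386):
813 = 2·386 + 41
386 = 9·41 + 17
41 = 2·17 + 7
17 = 2·7 + 3
7 = 2·3 + 1
3 = 3·1 + 0
The gcd is 1. Working backward:
1 = 7 − 2·3
1 = −2·17 + 5·7
1 = 5·41 − 12·17
1 = −12·386 + 113·41
1 = 113·813 − 238·386
Hence 386⁻¹ ≡ -238 ≡ 575 (mod 813).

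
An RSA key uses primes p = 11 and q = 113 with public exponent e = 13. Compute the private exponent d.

φ(n) = (p−1)(q−1) = 10·112 = 1120.
Need d with 13·d ≡ 1 (mod 1120). Apply the extended Euclidean algorithm:
1120 = 86·13 + 2
13 = 6·2 + 1
2 = 2·1 + 0
Back-substitute:
1 = 13 − 6·2
1 = −6·1120 + 517·13
So 13·517 ≡ 1 (mod 1120), hence d = 517.

517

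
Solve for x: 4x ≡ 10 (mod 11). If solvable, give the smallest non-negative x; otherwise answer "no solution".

First find gcd(4, 11):
11 = 2*4 + 3
4 = 1*3 + 1
3 = 3*1 + 0
gcd = 1, so a unique solution mod 11 exists.
Back-substitute for the Bézout coefficients:
1 = 4 − 3
1 = −11 + 3·4
So 4·(3) ≡ 1 (mod 11), giving 4⁻¹ ≡ 3.
x ≡ 4⁻¹·10 ≡ 3·10 ≡ 8 (mod 11).

8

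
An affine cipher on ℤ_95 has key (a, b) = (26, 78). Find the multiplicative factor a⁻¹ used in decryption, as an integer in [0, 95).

11

Extended Euclidean algorithm:
95 = 3×26 + 17
26 = 1×17 + 9
17 = 1×9 + 8
9 = 1×8 + 1
8 = 8×1 + 0
The gcd is 1. Working backward:
1 = 9 − 8
1 = −17 + 2·9
1 = 2·26 − 3·17
1 = −3·95 + 11·26
So 26·11 ≡ 1 (mod 95).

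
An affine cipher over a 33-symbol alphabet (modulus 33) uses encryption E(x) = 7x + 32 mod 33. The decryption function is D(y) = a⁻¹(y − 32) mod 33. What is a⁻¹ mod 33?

Extended Euclidean algorithm:
33 = 4*7 + 5
7 = 1*5 + 2
5 = 2*2 + 1
2 = 2*1 + 0
Since gcd(7, 33) = 1, back-substitute to write 1 as a combination:
1 = 5 − 2·2
1 = −2·7 + 3·5
1 = 3·33 − 14·7
Hence 7⁻¹ ≡ -14 ≡ 19 (mod 33).

19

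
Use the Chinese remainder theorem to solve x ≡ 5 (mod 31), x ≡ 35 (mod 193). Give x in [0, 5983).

Write x = 5 + 31·k. Then 31·k ≡ 35 − 5 ≡ 30 (mod 193).
Need 31⁻¹ mod 193. Extended Euclid on (193, 31):
193 = 6·31 + 7
31 = 4·7 + 3
7 = 2·3 + 1
3 = 3·1 + 0
Back-substitute:
1 = 7 − 2·3
1 = −2·31 + 9·7
1 = 9·193 − 56·31
31⁻¹ ≡ 137 (mod 193), so k ≡ 137·30 ≡ 57 (mod 193).
x = 5 + 31·57 = 1772.

1772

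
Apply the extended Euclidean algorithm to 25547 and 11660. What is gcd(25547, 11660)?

1

Repeated division:
25547 = 2×11660 + 2227
11660 = 5×2227 + 525
2227 = 4×525 + 127
525 = 4×127 + 17
127 = 7×17 + 8
17 = 2×8 + 1
8 = 8×1 + 0
gcd(25547, 11660) = 1.
Working backward:
1 = 17 − 2·8
1 = −2·127 + 15·17
1 = 15·525 − 62·127
1 = −62·2227 + 263·525
1 = 263·11660 − 1377·2227
1 = −1377·25547 + 3017·11660
So 1 = (-1377)·25547 + (3017)·11660.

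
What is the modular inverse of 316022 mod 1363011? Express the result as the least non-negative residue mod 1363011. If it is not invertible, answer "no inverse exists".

Extended Euclidean algorithm:
1363011 = 4·316022 + 98923
316022 = 3·98923 + 19253
98923 = 5·19253 + 2658
19253 = 7·2658 + 647
2658 = 4·647 + 70
647 = 9·70 + 17
70 = 4·17 + 2
17 = 8·2 + 1
2 = 2·1 + 0
gcd = 1, so the inverse exists. Back-substitute:
1 = 17 − 8·2
1 = −8·70 + 33·17
1 = 33·647 − 305·70
1 = −305·2658 + 1253·647
1 = 1253·19253 − 9076·2658
1 = −9076·98923 + 46633·19253
1 = 46633·316022 − 148975·98923
1 = −148975·1363011 + 642533·316022
So 316022·642533 ≡ 1 (mod 1363011).

642533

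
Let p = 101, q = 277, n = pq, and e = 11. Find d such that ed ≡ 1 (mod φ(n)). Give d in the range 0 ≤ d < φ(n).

φ(n) = (p−1)(q−1) = 100·276 = 27600.
Need d with 11·d ≡ 1 (mod 27600). Apply the extended Euclidean algorithm:
27600 = 2509·11 + 1
11 = 11·1 + 0
Back-substitute:
1 = 27600 − 2509·11
So 11·(-2509) ≡ 1 (mod 27600), hence d ≡ -2509 ≡ 25091 (mod 27600).

25091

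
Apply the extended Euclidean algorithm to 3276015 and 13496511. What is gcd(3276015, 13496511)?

3

Repeated division:
13496511 = 4·3276015 + 392451
3276015 = 8·392451 + 136407
392451 = 2·136407 + 119637
136407 = 1·119637 + 16770
119637 = 7·16770 + 2247
16770 = 7·2247 + 1041
2247 = 2·1041 + 165
1041 = 6·165 + 51
165 = 3·51 + 12
51 = 4·12 + 3
12 = 4·3 + 0
gcd(3276015, 13496511) = 3.
Working backward:
3 = 51 − 4·12
3 = −4·165 + 13·51
3 = 13·1041 − 82·165
3 = −82·2247 + 177·1041
3 = 177·16770 − 1321·2247
3 = −1321·119637 + 9424·16770
3 = 9424·136407 − 10745·119637
3 = −10745·392451 + 30914·136407
3 = 30914·3276015 − 258057·392451
3 = −258057·13496511 + 1063142·3276015
So 3 = (-258057)·13496511 + (1063142)·3276015.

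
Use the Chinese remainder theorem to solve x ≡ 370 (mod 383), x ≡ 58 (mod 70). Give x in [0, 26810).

Write x = 370 + 383·k. Then 383·k ≡ 58 − 370 ≡ 38 (mod 70).
Need 383⁻¹ mod 70. Extended Euclid on (70, 33):
70 = 2·33 + 4
33 = 8·4 + 1
4 = 4·1 + 0
Back-substitute:
1 = 33 − 8·4
1 = −8·70 + 17·33
383⁻¹ ≡ 17 (mod 70), so k ≡ 17·38 ≡ 16 (mod 70).
x = 370 + 383·16 = 6498.

6498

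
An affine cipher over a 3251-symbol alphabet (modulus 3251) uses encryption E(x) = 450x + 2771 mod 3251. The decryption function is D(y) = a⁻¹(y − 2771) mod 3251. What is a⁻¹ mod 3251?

Apply the Euclidean algorithm to 3251 and 450:
3251 = 7·450 + 101
450 = 4·101 + 46
101 = 2·46 + 9
46 = 5·9 + 1
9 = 9·1 + 0
The gcd is 1. Working backward:
1 = 46 − 5·9
1 = −5·101 + 11·46
1 = 11·450 − 49·101
1 = −49·3251 + 354·450
So 450·354 ≡ 1 (mod 3251).

354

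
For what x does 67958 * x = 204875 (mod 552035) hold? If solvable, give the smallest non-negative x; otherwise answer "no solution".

First find gcd(67958, 552035):
552035 = 8×67958 + 8371
67958 = 8×8371 + 990
8371 = 8×990 + 451
990 = 2×451 + 88
451 = 5×88 + 11
88 = 8×11 + 0
gcd = 11 and 11 | 204875, so solutions exist. Divide through by 11: 6178x ≡ 18625 (mod 50185).
Now find 6178⁻¹ mod 50185:
50185 = 8×6178 + 761
6178 = 8×761 + 90
761 = 8×90 + 41
90 = 2×41 + 8
41 = 5×8 + 1
8 = 8×1 + 0
Back-substitute:
1 = 41 − 5·8
1 = −5·90 + 11·41
1 = 11·761 − 93·90
1 = −93·6178 + 755·761
1 = 755·50185 − 6133·6178
So 6178·(-6133) ≡ 1 (mod 50185), i.e. 6178⁻¹ ≡ 44052.
Then x ≡ 44052·18625 ≡ 44120 (mod 50185); the smallest non-negative solution is x = 44120.

44120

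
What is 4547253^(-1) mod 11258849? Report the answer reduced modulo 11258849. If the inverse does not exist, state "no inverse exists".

2996975

Extended Euclidean algorithm:
11258849 = 2·4547253 + 2164343
4547253 = 2·2164343 + 218567
2164343 = 9·218567 + 197240
218567 = 1·197240 + 21327
197240 = 9·21327 + 5297
21327 = 4·5297 + 139
5297 = 38·139 + 15
139 = 9·15 + 4
15 = 3·4 + 3
4 = 1·3 + 1
3 = 3·1 + 0
The gcd is 1. Working backward:
1 = 4 − 3
1 = −15 + 4·4
1 = 4·139 − 37·15
1 = −37·5297 + 1410·139
1 = 1410·21327 − 5677·5297
1 = −5677·197240 + 52503·21327
1 = 52503·218567 − 58180·197240
1 = −58180·2164343 + 576123·218567
1 = 576123·4547253 − 1210426·2164343
1 = −1210426·11258849 + 2996975·4547253
So 4547253·2996975 ≡ 1 (mod 11258849).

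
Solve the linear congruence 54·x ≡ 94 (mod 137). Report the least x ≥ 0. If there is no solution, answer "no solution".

First find gcd(54, 137):
137 = 2×54 + 29
54 = 1×29 + 25
29 = 1×25 + 4
25 = 6×4 + 1
4 = 4×1 + 0
gcd = 1, so a unique solution mod 137 exists.
Back-substitute for the Bézout coefficients:
1 = 25 − 6·4
1 = −6·29 + 7·25
1 = 7·54 − 13·29
1 = −13·137 + 33·54
So 54·(33) ≡ 1 (mod 137), giving 54⁻¹ ≡ 33.
x ≡ 54⁻¹·94 ≡ 33·94 ≡ 88 (mod 137).

88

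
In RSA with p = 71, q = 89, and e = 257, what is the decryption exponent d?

φ(n) = (p−1)(q−1) = 70·88 = 6160.
Need d with 257·d ≡ 1 (mod 6160). Apply the extended Euclidean algorithm:
6160 = 23*257 + 249
257 = 1*249 + 8
249 = 31*8 + 1
8 = 8*1 + 0
Back-substitute:
1 = 249 − 31·8
1 = −31·257 + 32·249
1 = 32·6160 − 767·257
So 257·(-767) ≡ 1 (mod 6160), hence d ≡ -767 ≡ 5393 (mod 6160).

5393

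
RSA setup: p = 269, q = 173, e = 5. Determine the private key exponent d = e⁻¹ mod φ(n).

36877

φ(n) = (p−1)(q−1) = 268·172 = 46096.
Need d with 5·d ≡ 1 (mod 46096). Apply the extended Euclidean algorithm:
46096 = 9219·5 + 1
5 = 5·1 + 0
Back-substitute:
1 = 46096 − 9219·5
So 5·(-9219) ≡ 1 (mod 46096), hence d ≡ -9219 ≡ 36877 (mod 46096).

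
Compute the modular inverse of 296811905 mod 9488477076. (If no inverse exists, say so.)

Compute gcd(296811905, 9488477076):
9488477076 = 31*296811905 + 287308021
296811905 = 1*287308021 + 9503884
287308021 = 30*9503884 + 2191501
9503884 = 4*2191501 + 737880
2191501 = 2*737880 + 715741
737880 = 1*715741 + 22139
715741 = 32*22139 + 7293
22139 = 3*7293 + 260
7293 = 28*260 + 13
260 = 20*13 + 0
Since gcd = 13 > 1, 296811905 is not a unit mod 9488477076.

no inverse exists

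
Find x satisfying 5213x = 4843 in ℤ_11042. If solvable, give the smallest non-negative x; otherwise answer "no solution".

2691

First find gcd(5213, 11042):
11042 = 2×5213 + 616
5213 = 8×616 + 285
616 = 2×285 + 46
285 = 6×46 + 9
46 = 5×9 + 1
9 = 9×1 + 0
gcd = 1, so a unique solution mod 11042 exists.
Back-substitute for the Bézout coefficients:
1 = 46 − 5·9
1 = −5·285 + 31·46
1 = 31·616 − 67·285
1 = −67·5213 + 567·616
1 = 567·11042 − 1201·5213
So 5213·(-1201) ≡ 1 (mod 11042), giving 5213⁻¹ ≡ 9841.
x ≡ 5213⁻¹·4843 ≡ 9841·4843 ≡ 2691 (mod 11042).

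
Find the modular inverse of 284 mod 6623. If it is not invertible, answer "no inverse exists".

Run Euclid on (6623, 284):
6623 = 23·284 + 91
284 = 3·91 + 11
91 = 8·11 + 3
11 = 3·3 + 2
3 = 1·2 + 1
2 = 2·1 + 0
The gcd is 1. Working backward:
1 = 3 − 2
1 = −11 + 4·3
1 = 4·91 − 33·11
1 = −33·284 + 103·91
1 = 103·6623 − 2402·284
Thus 284·(-2402) ≡ 1 (mod 6623); reducing, -2402 mod 6623 = 4221.

4221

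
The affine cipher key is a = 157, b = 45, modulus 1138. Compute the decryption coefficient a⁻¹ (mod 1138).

29

Run Euclid on (1138, 157):
1138 = 7*157 + 39
157 = 4*39 + 1
39 = 39*1 + 0
gcd = 1, so the inverse exists. Back-substitute:
1 = 157 − 4·39
1 = −4·1138 + 29·157
So 157·29 ≡ 1 (mod 1138).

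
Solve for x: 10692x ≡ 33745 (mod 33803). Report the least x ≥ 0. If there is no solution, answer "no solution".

no solution

gcd(10692, 33803):
33803 = 3·10692 + 1727
10692 = 6·1727 + 330
1727 = 5·330 + 77
330 = 4·77 + 22
77 = 3·22 + 11
22 = 2·11 + 0
gcd = 11, but 11 ∤ 33745, so the congruence has no solution.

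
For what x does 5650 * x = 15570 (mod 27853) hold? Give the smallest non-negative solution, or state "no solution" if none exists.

1038

First find gcd(5650, 27853):
27853 = 4·5650 + 5253
5650 = 1·5253 + 397
5253 = 13·397 + 92
397 = 4·92 + 29
92 = 3·29 + 5
29 = 5·5 + 4
5 = 1·4 + 1
4 = 4·1 + 0
gcd = 1, so a unique solution mod 27853 exists.
Back-substitute for the Bézout coefficients:
1 = 5 − 4
1 = −29 + 6·5
1 = 6·92 − 19·29
1 = −19·397 + 82·92
1 = 82·5253 − 1085·397
1 = −1085·5650 + 1167·5253
1 = 1167·27853 − 5753·5650
So 5650·(-5753) ≡ 1 (mod 27853), giving 5650⁻¹ ≡ 22100.
x ≡ 5650⁻¹·15570 ≡ 22100·15570 ≡ 1038 (mod 27853).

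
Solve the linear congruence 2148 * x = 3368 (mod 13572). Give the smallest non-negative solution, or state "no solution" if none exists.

gcd(2148, 13572):
13572 = 6*2148 + 684
2148 = 3*684 + 96
684 = 7*96 + 12
96 = 8*12 + 0
gcd = 12, but 12 ∤ 3368, so the congruence has no solution.

no solution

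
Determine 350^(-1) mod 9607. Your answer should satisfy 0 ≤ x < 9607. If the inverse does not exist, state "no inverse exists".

Run Euclid on (9607, 350):
9607 = 27×350 + 157
350 = 2×157 + 36
157 = 4×36 + 13
36 = 2×13 + 10
13 = 1×10 + 3
10 = 3×3 + 1
3 = 3×1 + 0
gcd = 1, so the inverse exists. Back-substitute:
1 = 10 − 3·3
1 = −3·13 + 4·10
1 = 4·36 − 11·13
1 = −11·157 + 48·36
1 = 48·350 − 107·157
1 = −107·9607 + 2937·350
So 350·2937 ≡ 1 (mod 9607).

2937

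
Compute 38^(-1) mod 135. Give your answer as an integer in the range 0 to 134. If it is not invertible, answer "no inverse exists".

32

Run Euclid on (135, 38):
135 = 3·38 + 21
38 = 1·21 + 17
21 = 1·17 + 4
17 = 4·4 + 1
4 = 4·1 + 0
gcd = 1, so the inverse exists. Back-substitute:
1 = 17 − 4·4
1 = −4·21 + 5·17
1 = 5·38 − 9·21
1 = −9·135 + 32·38
So 38·32 ≡ 1 (mod 135).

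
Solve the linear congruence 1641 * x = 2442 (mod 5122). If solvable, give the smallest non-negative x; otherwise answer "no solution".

First find gcd(1641, 5122):
5122 = 3*1641 + 199
1641 = 8*199 + 49
199 = 4*49 + 3
49 = 16*3 + 1
3 = 3*1 + 0
gcd = 1, so a unique solution mod 5122 exists.
Back-substitute for the Bézout coefficients:
1 = 49 − 16·3
1 = −16·199 + 65·49
1 = 65·1641 − 536·199
1 = −536·5122 + 1673·1641
So 1641·(1673) ≡ 1 (mod 5122), giving 1641⁻¹ ≡ 1673.
x ≡ 1641⁻¹·2442 ≡ 1673·2442 ≡ 3232 (mod 5122).

3232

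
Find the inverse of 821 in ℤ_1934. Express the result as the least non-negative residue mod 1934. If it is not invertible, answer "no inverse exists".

457

gcd(1934, 821) by repeated division:
1934 = 2·821 + 292
821 = 2·292 + 237
292 = 1·237 + 55
237 = 4·55 + 17
55 = 3·17 + 4
17 = 4·4 + 1
4 = 4·1 + 0
gcd = 1, so the inverse exists. Back-substitute:
1 = 17 − 4·4
1 = −4·55 + 13·17
1 = 13·237 − 56·55
1 = −56·292 + 69·237
1 = 69·821 − 194·292
1 = −194·1934 + 457·821
So 821·457 ≡ 1 (mod 1934).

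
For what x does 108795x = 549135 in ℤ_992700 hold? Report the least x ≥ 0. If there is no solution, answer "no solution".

3153

First find gcd(108795, 992700):
992700 = 9*108795 + 13545
108795 = 8*13545 + 435
13545 = 31*435 + 60
435 = 7*60 + 15
60 = 4*15 + 0
gcd = 15 and 15 | 549135, so solutions exist. Divide through by 15: 7253x ≡ 36609 (mod 66180).
Now find 7253⁻¹ mod 66180:
66180 = 9*7253 + 903
7253 = 8*903 + 29
903 = 31*29 + 4
29 = 7*4 + 1
4 = 4*1 + 0
Back-substitute:
1 = 29 − 7·4
1 = −7·903 + 218·29
1 = 218·7253 − 1751·903
1 = −1751·66180 + 15977·7253
So 7253⁻¹ ≡ 15977 (mod 66180).
Then x ≡ 15977·36609 ≡ 3153 (mod 66180); the smallest non-negative solution is x = 3153.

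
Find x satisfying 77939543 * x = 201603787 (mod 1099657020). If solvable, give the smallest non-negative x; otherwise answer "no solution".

First find gcd(77939543, 1099657020):
1099657020 = 14*77939543 + 8503418
77939543 = 9*8503418 + 1408781
8503418 = 6*1408781 + 50732
1408781 = 27*50732 + 39017
50732 = 1*39017 + 11715
39017 = 3*11715 + 3872
11715 = 3*3872 + 99
3872 = 39*99 + 11
99 = 9*11 + 0
gcd = 11 and 11 | 201603787, so solutions exist. Divide through by 11: 7085413x ≡ 18327617 (mod 99968820).
Now find 7085413⁻¹ mod 99968820:
99968820 = 14×7085413 + 773038
7085413 = 9×773038 + 128071
773038 = 6×128071 + 4612
128071 = 27×4612 + 3547
4612 = 1×3547 + 1065
3547 = 3×1065 + 352
1065 = 3×352 + 9
352 = 39×9 + 1
9 = 9×1 + 0
Back-substitute:
1 = 352 − 39·9
1 = −39·1065 + 118·352
1 = 118·3547 − 393·1065
1 = −393·4612 + 511·3547
1 = 511·128071 − 14190·4612
1 = −14190·773038 + 85651·128071
1 = 85651·7085413 − 785049·773038
1 = −785049·99968820 + 11076337·7085413
So 7085413⁻¹ ≡ 11076337 (mod 99968820).
Then x ≡ 11076337·18327617 ≡ 78308909 (mod 99968820); the smallest non-negative solution is x = 78308909.

78308909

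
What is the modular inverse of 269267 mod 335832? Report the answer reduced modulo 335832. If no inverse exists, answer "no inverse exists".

Run Euclid on (335832, 269267):
335832 = 1·269267 + 66565
269267 = 4·66565 + 3007
66565 = 22·3007 + 411
3007 = 7·411 + 130
411 = 3·130 + 21
130 = 6·21 + 4
21 = 5·4 + 1
4 = 4·1 + 0
Since gcd(269267, 335832) = 1, back-substitute to write 1 as a combination:
1 = 21 − 5·4
1 = −5·130 + 31·21
1 = 31·411 − 98·130
1 = −98·3007 + 717·411
1 = 717·66565 − 15872·3007
1 = −15872·269267 + 64205·66565
1 = 64205·335832 − 80077·269267
So 269267·(-80077) ≡ 1 (mod 335832), and -80077 ≡ 255755 (mod 335832).

255755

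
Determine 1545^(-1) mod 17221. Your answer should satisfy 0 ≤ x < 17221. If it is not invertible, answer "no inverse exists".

gcd(17221, 1545) by repeated division:
17221 = 11·1545 + 226
1545 = 6·226 + 189
226 = 1·189 + 37
189 = 5·37 + 4
37 = 9·4 + 1
4 = 4·1 + 0
Since gcd(1545, 17221) = 1, back-substitute to write 1 as a combination:
1 = 37 − 9·4
1 = −9·189 + 46·37
1 = 46·226 − 55·189
1 = −55·1545 + 376·226
1 = 376·17221 − 4191·1545
Thus 1545·(-4191) ≡ 1 (mod 17221); reducing, -4191 mod 17221 = 13030.

13030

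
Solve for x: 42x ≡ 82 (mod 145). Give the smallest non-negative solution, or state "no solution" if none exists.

First find gcd(42, 145):
145 = 3·42 + 19
42 = 2·19 + 4
19 = 4·4 + 3
4 = 1·3 + 1
3 = 3·1 + 0
gcd = 1, so a unique solution mod 145 exists.
Back-substitute for the Bézout coefficients:
1 = 4 − 3
1 = −19 + 5·4
1 = 5·42 − 11·19
1 = −11·145 + 38·42
So 42·(38) ≡ 1 (mod 145), giving 42⁻¹ ≡ 38.
x ≡ 42⁻¹·82 ≡ 38·82 ≡ 71 (mod 145).

71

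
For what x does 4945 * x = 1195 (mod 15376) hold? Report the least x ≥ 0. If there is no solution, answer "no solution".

11163

First find gcd(4945, 15376):
15376 = 3*4945 + 541
4945 = 9*541 + 76
541 = 7*76 + 9
76 = 8*9 + 4
9 = 2*4 + 1
4 = 4*1 + 0
gcd = 1, so a unique solution mod 15376 exists.
Back-substitute for the Bézout coefficients:
1 = 9 − 2·4
1 = −2·76 + 17·9
1 = 17·541 − 121·76
1 = −121·4945 + 1106·541
1 = 1106·15376 − 3439·4945
So 4945·(-3439) ≡ 1 (mod 15376), giving 4945⁻¹ ≡ 11937.
x ≡ 4945⁻¹·1195 ≡ 11937·1195 ≡ 11163 (mod 15376).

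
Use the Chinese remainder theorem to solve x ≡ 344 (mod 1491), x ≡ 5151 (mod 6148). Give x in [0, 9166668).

Write x = 344 + 1491·k. Then 1491·k ≡ 5151 − 344 ≡ 4807 (mod 6148).
Need 1491⁻¹ mod 6148. Extended Euclid on (6148, 1491):
6148 = 4×1491 + 184
1491 = 8×184 + 19
184 = 9×19 + 13
19 = 1×13 + 6
13 = 2×6 + 1
6 = 6×1 + 0
Back-substitute:
1 = 13 − 2·6
1 = −2·19 + 3·13
1 = 3·184 − 29·19
1 = −29·1491 + 235·184
1 = 235·6148 − 969·1491
1491⁻¹ ≡ 5179 (mod 6148), so k ≡ 5179·4807 ≡ 2201 (mod 6148).
x = 344 + 1491·2201 = 3282035.

3282035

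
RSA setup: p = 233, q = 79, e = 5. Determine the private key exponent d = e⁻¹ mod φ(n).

φ(n) = (p−1)(q−1) = 232·78 = 18096.
Need d with 5·d ≡ 1 (mod 18096). Apply the extended Euclidean algorithm:
18096 = 3619*5 + 1
5 = 5*1 + 0
Back-substitute:
1 = 18096 − 3619·5
So 5·(-3619) ≡ 1 (mod 18096), hence d ≡ -3619 ≡ 14477 (mod 18096).

14477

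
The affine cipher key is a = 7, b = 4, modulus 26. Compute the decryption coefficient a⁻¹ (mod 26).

gcd(26, 7) by repeated division:
26 = 3×7 + 5
7 = 1×5 + 2
5 = 2×2 + 1
2 = 2×1 + 0
gcd = 1, so the inverse exists. Back-substitute:
1 = 5 − 2·2
1 = −2·7 + 3·5
1 = 3·26 − 11·7
So 7·(-11) ≡ 1 (mod 26), and -11 ≡ 15 (mod 26).

15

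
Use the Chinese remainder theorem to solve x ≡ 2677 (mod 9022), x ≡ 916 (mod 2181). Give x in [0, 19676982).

Write x = 2677 + 9022·k. Then 9022·k ≡ 916 − 2677 ≡ 420 (mod 2181).
Need 9022⁻¹ mod 2181. Extended Euclid on (2181, 298):
2181 = 7*298 + 95
298 = 3*95 + 13
95 = 7*13 + 4
13 = 3*4 + 1
4 = 4*1 + 0
Back-substitute:
1 = 13 − 3·4
1 = −3·95 + 22·13
1 = 22·298 − 69·95
1 = −69·2181 + 505·298
9022⁻¹ ≡ 505 (mod 2181), so k ≡ 505·420 ≡ 543 (mod 2181).
x = 2677 + 9022·543 = 4901623.

4901623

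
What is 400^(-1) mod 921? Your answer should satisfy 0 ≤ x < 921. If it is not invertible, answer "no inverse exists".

274

Run Euclid on (921, 400):
921 = 2×400 + 121
400 = 3×121 + 37
121 = 3×37 + 10
37 = 3×10 + 7
10 = 1×7 + 3
7 = 2×3 + 1
3 = 3×1 + 0
gcd = 1, so the inverse exists. Back-substitute:
1 = 7 − 2·3
1 = −2·10 + 3·7
1 = 3·37 − 11·10
1 = −11·121 + 36·37
1 = 36·400 − 119·121
1 = −119·921 + 274·400
So 400·274 ≡ 1 (mod 921).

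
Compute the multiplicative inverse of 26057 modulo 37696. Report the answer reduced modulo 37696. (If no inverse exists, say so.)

Apply the Euclidean algorithm to 37696 and 26057:
37696 = 1*26057 + 11639
26057 = 2*11639 + 2779
11639 = 4*2779 + 523
2779 = 5*523 + 164
523 = 3*164 + 31
164 = 5*31 + 9
31 = 3*9 + 4
9 = 2*4 + 1
4 = 4*1 + 0
The gcd is 1. Working backward:
1 = 9 − 2·4
1 = −2·31 + 7·9
1 = 7·164 − 37·31
1 = −37·523 + 118·164
1 = 118·2779 − 627·523
1 = −627·11639 + 2626·2779
1 = 2626·26057 − 5879·11639
1 = −5879·37696 + 8505·26057
So 26057·8505 ≡ 1 (mod 37696).

8505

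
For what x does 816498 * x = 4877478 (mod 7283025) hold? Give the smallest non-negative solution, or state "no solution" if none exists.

344811

First find gcd(816498, 7283025):
7283025 = 8·816498 + 751041
816498 = 1·751041 + 65457
751041 = 11·65457 + 31014
65457 = 2·31014 + 3429
31014 = 9·3429 + 153
3429 = 22·153 + 63
153 = 2·63 + 27
63 = 2·27 + 9
27 = 3·9 + 0
gcd = 9 and 9 | 4877478, so solutions exist. Divide through by 9: 90722x ≡ 541942 (mod 809225).
Now find 90722⁻¹ mod 809225:
809225 = 8×90722 + 83449
90722 = 1×83449 + 7273
83449 = 11×7273 + 3446
7273 = 2×3446 + 381
3446 = 9×381 + 17
381 = 22×17 + 7
17 = 2×7 + 3
7 = 2×3 + 1
3 = 3×1 + 0
Back-substitute:
1 = 7 − 2·3
1 = −2·17 + 5·7
1 = 5·381 − 112·17
1 = −112·3446 + 1013·381
1 = 1013·7273 − 2138·3446
1 = −2138·83449 + 24531·7273
1 = 24531·90722 − 26669·83449
1 = −26669·809225 + 237883·90722
So 90722⁻¹ ≡ 237883 (mod 809225).
Then x ≡ 237883·541942 ≡ 344811 (mod 809225); the smallest non-negative solution is x = 344811.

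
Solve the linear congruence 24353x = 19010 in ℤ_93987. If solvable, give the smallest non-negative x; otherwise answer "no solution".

First find gcd(24353, 93987):
93987 = 3*24353 + 20928
24353 = 1*20928 + 3425
20928 = 6*3425 + 378
3425 = 9*378 + 23
378 = 16*23 + 10
23 = 2*10 + 3
10 = 3*3 + 1
3 = 3*1 + 0
gcd = 1, so a unique solution mod 93987 exists.
Back-substitute for the Bézout coefficients:
1 = 10 − 3·3
1 = −3·23 + 7·10
1 = 7·378 − 115·23
1 = −115·3425 + 1042·378
1 = 1042·20928 − 6367·3425
1 = −6367·24353 + 7409·20928
1 = 7409·93987 − 28594·24353
So 24353·(-28594) ≡ 1 (mod 93987), giving 24353⁻¹ ≡ 65393.
x ≡ 24353⁻¹·19010 ≡ 65393·19010 ≡ 48868 (mod 93987).

48868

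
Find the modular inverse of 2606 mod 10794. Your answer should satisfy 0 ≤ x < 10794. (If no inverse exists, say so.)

Euclidean algorithm on 10794, 2606:
10794 = 4*2606 + 370
2606 = 7*370 + 16
370 = 23*16 + 2
16 = 8*2 + 0
Since gcd = 2 > 1, 2606 is not a unit mod 10794.

no inverse exists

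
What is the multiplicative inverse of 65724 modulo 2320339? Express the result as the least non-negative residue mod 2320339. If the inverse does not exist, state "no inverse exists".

1555401

Apply the Euclidean algorithm to 2320339 and 65724:
2320339 = 35*65724 + 19999
65724 = 3*19999 + 5727
19999 = 3*5727 + 2818
5727 = 2*2818 + 91
2818 = 30*91 + 88
91 = 1*88 + 3
88 = 29*3 + 1
3 = 3*1 + 0
The gcd is 1. Working backward:
1 = 88 − 29·3
1 = −29·91 + 30·88
1 = 30·2818 − 929·91
1 = −929·5727 + 1888·2818
1 = 1888·19999 − 6593·5727
1 = −6593·65724 + 21667·19999
1 = 21667·2320339 − 764938·65724
So 65724·(-764938) ≡ 1 (mod 2320339), and -764938 ≡ 1555401 (mod 2320339).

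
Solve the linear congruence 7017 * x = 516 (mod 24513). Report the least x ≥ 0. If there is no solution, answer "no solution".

First find gcd(7017, 24513):
24513 = 3·7017 + 3462
7017 = 2·3462 + 93
3462 = 37·93 + 21
93 = 4·21 + 9
21 = 2·9 + 3
9 = 3·3 + 0
gcd = 3 and 3 | 516, so solutions exist. Divide through by 3: 2339x ≡ 172 (mod 8171).
Now find 2339⁻¹ mod 8171:
8171 = 3*2339 + 1154
2339 = 2*1154 + 31
1154 = 37*31 + 7
31 = 4*7 + 3
7 = 2*3 + 1
3 = 3*1 + 0
Back-substitute:
1 = 7 − 2·3
1 = −2·31 + 9·7
1 = 9·1154 − 335·31
1 = −335·2339 + 679·1154
1 = 679·8171 − 2372·2339
So 2339·(-2372) ≡ 1 (mod 8171), i.e. 2339⁻¹ ≡ 5799.
Then x ≡ 5799·172 ≡ 566 (mod 8171); the smallest non-negative solution is x = 566.

566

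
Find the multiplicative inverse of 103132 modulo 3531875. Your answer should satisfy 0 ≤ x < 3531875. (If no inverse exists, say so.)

492768

gcd(3531875, 103132) by repeated division:
3531875 = 34*103132 + 25387
103132 = 4*25387 + 1584
25387 = 16*1584 + 43
1584 = 36*43 + 36
43 = 1*36 + 7
36 = 5*7 + 1
7 = 7*1 + 0
gcd = 1, so the inverse exists. Back-substitute:
1 = 36 − 5·7
1 = −5·43 + 6·36
1 = 6·1584 − 221·43
1 = −221·25387 + 3542·1584
1 = 3542·103132 − 14389·25387
1 = −14389·3531875 + 492768·103132
So 103132·492768 ≡ 1 (mod 3531875).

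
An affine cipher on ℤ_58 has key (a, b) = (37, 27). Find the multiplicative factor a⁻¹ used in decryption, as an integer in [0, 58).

11

Extended Euclidean algorithm:
58 = 1·37 + 21
37 = 1·21 + 16
21 = 1·16 + 5
16 = 3·5 + 1
5 = 5·1 + 0
gcd = 1, so the inverse exists. Back-substitute:
1 = 16 − 3·5
1 = −3·21 + 4·16
1 = 4·37 − 7·21
1 = −7·58 + 11·37
So 37·11 ≡ 1 (mod 58).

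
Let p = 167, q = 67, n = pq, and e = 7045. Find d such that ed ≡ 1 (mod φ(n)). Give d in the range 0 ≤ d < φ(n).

φ(n) = (p−1)(q−1) = 166·66 = 10956.
Need d with 7045·d ≡ 1 (mod 10956). Apply the extended Euclidean algorithm:
10956 = 1×7045 + 3911
7045 = 1×3911 + 3134
3911 = 1×3134 + 777
3134 = 4×777 + 26
777 = 29×26 + 23
26 = 1×23 + 3
23 = 7×3 + 2
3 = 1×2 + 1
2 = 2×1 + 0
Back-substitute:
1 = 3 − 2
1 = −23 + 8·3
1 = 8·26 − 9·23
1 = −9·777 + 269·26
1 = 269·3134 − 1085·777
1 = −1085·3911 + 1354·3134
1 = 1354·7045 − 2439·3911
1 = −2439·10956 + 3793·7045
So 7045·3793 ≡ 1 (mod 10956), hence d = 3793.

3793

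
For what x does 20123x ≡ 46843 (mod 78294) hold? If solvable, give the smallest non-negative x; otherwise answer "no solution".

First find gcd(20123, 78294):
78294 = 3·20123 + 17925
20123 = 1·17925 + 2198
17925 = 8·2198 + 341
2198 = 6·341 + 152
341 = 2·152 + 37
152 = 4·37 + 4
37 = 9·4 + 1
4 = 4·1 + 0
gcd = 1, so a unique solution mod 78294 exists.
Back-substitute for the Bézout coefficients:
1 = 37 − 9·4
1 = −9·152 + 37·37
1 = 37·341 − 83·152
1 = −83·2198 + 535·341
1 = 535·17925 − 4363·2198
1 = −4363·20123 + 4898·17925
1 = 4898·78294 − 19057·20123
So 20123·(-19057) ≡ 1 (mod 78294), giving 20123⁻¹ ≡ 59237.
x ≡ 20123⁻¹·46843 ≡ 59237·46843 ≡ 21137 (mod 78294).

21137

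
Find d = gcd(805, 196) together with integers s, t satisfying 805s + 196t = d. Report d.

7

Euclidean algorithm:
805 = 4*196 + 21
196 = 9*21 + 7
21 = 3*7 + 0
gcd(805, 196) = 7.
Back-substituting:
7 = 196 − 9·21
7 = −9·805 + 37·196
So 7 = (-9)·805 + (37)·196.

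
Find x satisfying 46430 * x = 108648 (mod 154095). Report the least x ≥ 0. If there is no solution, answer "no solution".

no solution

gcd(46430, 154095):
154095 = 3×46430 + 14805
46430 = 3×14805 + 2015
14805 = 7×2015 + 700
2015 = 2×700 + 615
700 = 1×615 + 85
615 = 7×85 + 20
85 = 4×20 + 5
20 = 4×5 + 0
gcd = 5, but 5 ∤ 108648, so the congruence has no solution.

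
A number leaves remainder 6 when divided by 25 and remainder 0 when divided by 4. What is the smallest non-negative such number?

Write x = 6 + 25·k. Then 25·k ≡ 0 − 6 ≡ 2 (mod 4).
Need 25⁻¹ mod 4. Extended Euclid on (4, 1):
4 = 4×1 + 0
25⁻¹ ≡ 1 (mod 4), so k ≡ 1·2 ≡ 2 (mod 4).
x = 6 + 25·2 = 56.

56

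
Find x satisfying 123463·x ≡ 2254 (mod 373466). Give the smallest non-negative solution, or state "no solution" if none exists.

First find gcd(123463, 373466):
373466 = 3*123463 + 3077
123463 = 40*3077 + 383
3077 = 8*383 + 13
383 = 29*13 + 6
13 = 2*6 + 1
6 = 6*1 + 0
gcd = 1, so a unique solution mod 373466 exists.
Back-substitute for the Bézout coefficients:
1 = 13 − 2·6
1 = −2·383 + 59·13
1 = 59·3077 − 474·383
1 = −474·123463 + 19019·3077
1 = 19019·373466 − 57531·123463
So 123463·(-57531) ≡ 1 (mod 373466), giving 123463⁻¹ ≡ 315935.
x ≡ 123463⁻¹·2254 ≡ 315935·2254 ≡ 291294 (mod 373466).

291294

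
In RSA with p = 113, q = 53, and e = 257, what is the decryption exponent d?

1473

φ(n) = (p−1)(q−1) = 112·52 = 5824.
Need d with 257·d ≡ 1 (mod 5824). Apply the extended Euclidean algorithm:
5824 = 22×257 + 170
257 = 1×170 + 87
170 = 1×87 + 83
87 = 1×83 + 4
83 = 20×4 + 3
4 = 1×3 + 1
3 = 3×1 + 0
Back-substitute:
1 = 4 − 3
1 = −83 + 21·4
1 = 21·87 − 22·83
1 = −22·170 + 43·87
1 = 43·257 − 65·170
1 = −65·5824 + 1473·257
So 257·1473 ≡ 1 (mod 5824), hence d = 1473.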